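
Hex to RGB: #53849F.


53 → 83 (R)
84 → 132 (G)
9F → 159 (B)
= RGB(83, 132, 159)


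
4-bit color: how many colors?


Colors = 2^bits = 2^4
= 16 colors


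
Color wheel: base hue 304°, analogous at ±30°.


Base hue: 304°
Left analog: (304 - 30) mod 360 = 274°
Right analog: (304 + 30) mod 360 = 334°
Analogous hues = 274° and 334°


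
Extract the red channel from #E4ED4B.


Color: #E4ED4B
R = E4 = 228
G = ED = 237
B = 4B = 75
Red = 228


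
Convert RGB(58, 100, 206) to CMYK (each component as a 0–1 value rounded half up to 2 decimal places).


R'=58/255≈0.2275, G'=100/255≈0.3922, B'=206/255≈0.8078
K = 1 - max(R',G',B') = 1 - 206/255 = 49/255 = 0.19215… → 0.19
(1-R'-K)/(1-K) simplifies to (max-R)/max with max = 206:
C = (206-58)/206 = 148/206 = 0.71844… → 0.72
M = (206-100)/206 = 106/206 = 0.51456… → 0.51
Y = (206-206)/206 = 0/206 = 0 → 0.00
= CMYK(0.72, 0.51, 0.00, 0.19)


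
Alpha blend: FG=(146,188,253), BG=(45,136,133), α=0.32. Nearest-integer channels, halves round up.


C = α×F + (1-α)×B, with 1-α = 0.68
R: 0.32×146 + 0.68×45 = 46.72 + 30.60 = 77.32 → 77
G: 0.32×188 + 0.68×136 = 60.16 + 92.48 = 152.64 → 153
B: 0.32×253 + 0.68×133 = 80.96 + 90.44 = 171.40 → 171
= RGB(77, 153, 171)


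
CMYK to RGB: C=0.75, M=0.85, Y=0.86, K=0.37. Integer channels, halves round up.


R = 255 × (1-C) × (1-K) = 255 × 0.25 × 0.63 = 40.1625 → 40
G = 255 × (1-M) × (1-K) = 255 × 0.15 × 0.63 = 24.0975 → 24
B = 255 × (1-Y) × (1-K) = 255 × 0.14 × 0.63 = 22.491 → 22
= RGB(40, 24, 22)


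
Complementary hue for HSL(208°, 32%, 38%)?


Complement = opposite side of color wheel = hue + 180°
H' = (208 + 180) mod 360 = 28°
S and L unchanged.
= HSL(28°, 32%, 38%)


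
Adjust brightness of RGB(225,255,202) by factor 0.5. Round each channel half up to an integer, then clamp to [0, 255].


Multiply each channel by 0.5, round half up, clamp to [0, 255]
R: 225×0.5 = 112.5 → round → 113
G: 255×0.5 = 127.5 → round → 128
B: 202×0.5 = 101
= RGB(113, 128, 101)


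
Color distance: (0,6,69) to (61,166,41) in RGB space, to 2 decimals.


d = √[(R₁-R₂)² + (G₁-G₂)² + (B₁-B₂)²]
d = √[(0-61)² + (6-166)² + (69-41)²]
d = √[3721 + 25600 + 784]
d = √30105
d ≈ 173.51


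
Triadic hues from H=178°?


Triadic: equally spaced at 120° intervals
H1 = 178°
H2 = (178 + 120) mod 360 = 298°
H3 = (178 + 240) mod 360 = 58°
Triadic = 178°, 298°, 58°


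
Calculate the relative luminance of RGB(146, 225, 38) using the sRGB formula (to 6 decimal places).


Linearize each channel (sRGB transfer function): c = v/255; c_lin = c/12.92 if c ≤ 0.04045, else ((c+0.055)/1.055)^2.4
  R: 146/255 ≈ 0.572549 > 0.04045 → ((0.572549+0.055)/1.055)^2.4 ≈ 0.287441
  G: 225/255 ≈ 0.882353 > 0.04045 → ((0.882353+0.055)/1.055)^2.4 ≈ 0.752942
  B: 38/255 ≈ 0.149020 > 0.04045 → ((0.149020+0.055)/1.055)^2.4 ≈ 0.019382
R_lin = 0.287441, G_lin = 0.752942, B_lin = 0.019382
L = 0.2126×R + 0.7152×G + 0.0722×B
L = 0.2126×0.287441 + 0.7152×0.752942 + 0.0722×0.019382
L ≈ 0.601014


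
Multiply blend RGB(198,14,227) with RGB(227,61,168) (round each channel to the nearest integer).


Multiply: C = A×B/255, rounded to nearest integer
R: 198×227/255 = 44946/255 ≈ 176.259 → 176
G: 14×61/255 = 854/255 ≈ 3.349 → 3
B: 227×168/255 = 38136/255 ≈ 149.553 → 150
= RGB(176, 3, 150)


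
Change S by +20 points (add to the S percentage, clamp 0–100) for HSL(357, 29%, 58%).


Original S = 29%
Adjustment = +20 percentage points
New S = 29 + (20) = 49
Clamp to [0, 100] → 49
= HSL(357°, 49%, 58%)


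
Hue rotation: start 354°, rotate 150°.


New hue = (H + rotation) mod 360
New hue = (354 + 150) mod 360
= 504 mod 360
= 144°


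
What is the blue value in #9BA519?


Color: #9BA519
R = 9B = 155
G = A5 = 165
B = 19 = 25
Blue = 25


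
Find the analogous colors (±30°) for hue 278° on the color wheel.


Base hue: 278°
Left analog: (278 - 30) mod 360 = 248°
Right analog: (278 + 30) mod 360 = 308°
Analogous hues = 248° and 308°


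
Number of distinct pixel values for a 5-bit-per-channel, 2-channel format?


Total bits = 5 bits/channel × 2 channels = 10 bits
Distinct pixel values = 2^10
= 1,024 pixel values


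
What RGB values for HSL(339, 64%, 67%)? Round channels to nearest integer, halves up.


H=339°, S=0.64, L=0.67
C = (1-|2L-1|)×S = (1-|0.34|)×0.64 = 0.4224
H' = H/60 = 339/60 ≈ 5.6500; X = C×(1-|H' mod 2 - 1|) = 0.14784
m = L - C/2 = 0.67 - 0.2112 = 0.4588
Sector ⌊H'⌋ = 5 → (R',G',B') = (0.4224, 0.0, 0.14784)
RGB = ((R'+m)×255, (G'+m)×255, (B'+m)×255) = (224.706, 116.994, 154.6932)
Round half up → RGB(225, 117, 155)


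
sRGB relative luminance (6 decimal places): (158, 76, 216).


Linearize each channel (sRGB transfer function): c = v/255; c_lin = c/12.92 if c ≤ 0.04045, else ((c+0.055)/1.055)^2.4
  R: 158/255 ≈ 0.619608 > 0.04045 → ((0.619608+0.055)/1.055)^2.4 ≈ 0.341914
  G: 76/255 ≈ 0.298039 > 0.04045 → ((0.298039+0.055)/1.055)^2.4 ≈ 0.072272
  B: 216/255 ≈ 0.847059 > 0.04045 → ((0.847059+0.055)/1.055)^2.4 ≈ 0.686685
R_lin = 0.341914, G_lin = 0.072272, B_lin = 0.686685
L = 0.2126×R + 0.7152×G + 0.0722×B
L = 0.2126×0.341914 + 0.7152×0.072272 + 0.0722×0.686685
L ≈ 0.173959


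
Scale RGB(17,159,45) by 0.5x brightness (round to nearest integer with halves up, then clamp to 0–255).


Multiply each channel by 0.5, round half up, clamp to [0, 255]
R: 17×0.5 = 8.5 → round → 9
G: 159×0.5 = 79.5 → round → 80
B: 45×0.5 = 22.5 → round → 23
= RGB(9, 80, 23)


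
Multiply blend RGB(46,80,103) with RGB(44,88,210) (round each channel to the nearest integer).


Multiply: C = A×B/255, rounded to nearest integer
R: 46×44/255 = 2024/255 ≈ 7.937 → 8
G: 80×88/255 = 7040/255 ≈ 27.608 → 28
B: 103×210/255 = 21630/255 ≈ 84.824 → 85
= RGB(8, 28, 85)


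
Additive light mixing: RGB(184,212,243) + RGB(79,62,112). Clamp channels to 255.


Additive: each channel = min(255, C₁+C₂)
R: 184+79 = 263 → 255
G: 212+62 = 274 → 255
B: 243+112 = 355 → 255
= RGB(255, 255, 255)


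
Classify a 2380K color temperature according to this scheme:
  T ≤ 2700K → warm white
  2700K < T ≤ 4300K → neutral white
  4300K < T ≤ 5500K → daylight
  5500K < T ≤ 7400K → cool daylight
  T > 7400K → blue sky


Temperature: 2380K
2380K ≤ 2700K → warm white
Classification: warm white


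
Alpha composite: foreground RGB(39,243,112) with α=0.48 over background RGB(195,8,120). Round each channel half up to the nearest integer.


C = α×F + (1-α)×B, with 1-α = 0.52
R: 0.48×39 + 0.52×195 = 18.72 + 101.40 = 120.12 → 120
G: 0.48×243 + 0.52×8 = 116.64 + 4.16 = 120.80 → 121
B: 0.48×112 + 0.52×120 = 53.76 + 62.40 = 116.16 → 116
= RGB(120, 121, 116)


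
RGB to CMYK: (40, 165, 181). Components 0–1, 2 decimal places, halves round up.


R'=40/255≈0.1569, G'=165/255≈0.6471, B'=181/255≈0.7098
K = 1 - max(R',G',B') = 1 - 181/255 = 74/255 = 0.29019… → 0.29
(1-R'-K)/(1-K) simplifies to (max-R)/max with max = 181:
C = (181-40)/181 = 141/181 = 0.77900… → 0.78
M = (181-165)/181 = 16/181 = 0.08839… → 0.09
Y = (181-181)/181 = 0/181 = 0 → 0.00
= CMYK(0.78, 0.09, 0.00, 0.29)


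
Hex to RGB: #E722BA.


E7 → 231 (R)
22 → 34 (G)
BA → 186 (B)
= RGB(231, 34, 186)


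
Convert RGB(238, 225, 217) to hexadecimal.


R = 238 → EE (hex)
G = 225 → E1 (hex)
B = 217 → D9 (hex)
Hex = #EEE1D9


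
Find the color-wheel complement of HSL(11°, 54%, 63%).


Complement = opposite side of color wheel = hue + 180°
H' = (11 + 180) mod 360 = 191°
S and L unchanged.
= HSL(191°, 54%, 63%)


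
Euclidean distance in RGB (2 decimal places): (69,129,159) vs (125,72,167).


d = √[(R₁-R₂)² + (G₁-G₂)² + (B₁-B₂)²]
d = √[(69-125)² + (129-72)² + (159-167)²]
d = √[3136 + 3249 + 64]
d = √6449
d ≈ 80.31


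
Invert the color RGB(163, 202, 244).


Invert: (255-R, 255-G, 255-B)
R: 255-163 = 92
G: 255-202 = 53
B: 255-244 = 11
= RGB(92, 53, 11)


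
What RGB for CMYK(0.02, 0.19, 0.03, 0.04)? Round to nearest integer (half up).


R = 255 × (1-C) × (1-K) = 255 × 0.98 × 0.96 = 239.904 → 240
G = 255 × (1-M) × (1-K) = 255 × 0.81 × 0.96 = 198.288 → 198
B = 255 × (1-Y) × (1-K) = 255 × 0.97 × 0.96 = 237.456 → 237
= RGB(240, 198, 237)


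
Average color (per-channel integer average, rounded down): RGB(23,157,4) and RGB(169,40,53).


Midpoint: each channel = ⌊(C₁+C₂)/2⌋
R: ⌊(23+169)/2⌋ = 96
G: ⌊(157+40)/2⌋ = 98
B: ⌊(4+53)/2⌋ = 28
= RGB(96, 98, 28)


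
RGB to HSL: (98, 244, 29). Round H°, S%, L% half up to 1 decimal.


Normalize: R'=98/255≈0.3843, G'=244/255≈0.9569, B'=29/255≈0.1137
Max=244/255, Min=29/255, Δ=Max-Min=215/255
L = (Max+Min)/2 = (244+29)/510 = 273/510 = 0.53529… → L = 53.5%
L > 0.5 → S = Δ/(2-Max-Min) = 215/(510-244-29) = 215/237 = 0.90717… → S = 90.7%
(the 1/255 factors cancel in S and H, so raw channel differences can be used)
Max is G' → H = 60 × ((B-R)/Δ + 2) = 60 × ((29-98)/215 + 2)
  -69/215 + 2 = -0.3209… + 2 = 1.6790…
  H = 60 × 1.6790… = 100.744…° → H = 100.7°
= HSL(100.7°, 90.7%, 53.5%)


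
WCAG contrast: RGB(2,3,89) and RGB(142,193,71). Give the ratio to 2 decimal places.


Linearize each sRGB channel c=v/255: c/12.92 if c ≤ 0.04045 else ((c+0.055)/1.055)^2.4
L = 0.2126×R_lin + 0.7152×G_lin + 0.0722×B_lin
Color 1 (2,3,89):
  R=2: 2/255≈0.0078 ≤ 0.04045 → 0.0078/12.92 ≈ 0.00061
  G=3: 3/255≈0.0118 ≤ 0.04045 → 0.0118/12.92 ≈ 0.00091
  B=89: 89/255≈0.3490 > 0.04045 → ((0.3490+0.055)/1.055)^2.4 ≈ 0.09990
  L1 = 0.2126×0.00061 + 0.7152×0.00091 + 0.0722×0.09990 ≈ 0.00799
Color 2 (142,193,71):
  R=142: 142/255≈0.5569 > 0.04045 → ((0.5569+0.055)/1.055)^2.4 ≈ 0.27050
  G=193: 193/255≈0.7569 > 0.04045 → ((0.7569+0.055)/1.055)^2.4 ≈ 0.53328
  B=71: 71/255≈0.2784 > 0.04045 → ((0.2784+0.055)/1.055)^2.4 ≈ 0.06301
  L2 = 0.2126×0.27050 + 0.7152×0.53328 + 0.0722×0.06301 ≈ 0.44346
Lighter = 0.44346, Darker = 0.00799
Ratio = (L_lighter + 0.05) / (L_darker + 0.05)
Ratio = (0.44346 + 0.05) / (0.00799 + 0.05) = 0.49346 / 0.05799 ≈ 8.5089
Ratio ≈ 8.51:1


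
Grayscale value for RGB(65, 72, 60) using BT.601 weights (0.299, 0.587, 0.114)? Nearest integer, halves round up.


Gray = 0.299×R + 0.587×G + 0.114×B
Gray = 0.299×65 + 0.587×72 + 0.114×60
Gray = 19.435 + 42.264 + 6.840
Gray = 68.539 → round half up → 69
Gray = 69


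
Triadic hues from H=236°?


Triadic: equally spaced at 120° intervals
H1 = 236°
H2 = (236 + 120) mod 360 = 356°
H3 = (236 + 240) mod 360 = 116°
Triadic = 236°, 356°, 116°


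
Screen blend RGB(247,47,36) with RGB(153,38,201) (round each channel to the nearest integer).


Screen: C = 255 - (255-A)×(255-B)/255, rounded to nearest integer
R: 255 - (255-247)×(255-153)/255 = 255 - 816/255 ≈ 255 - 3.200 = 251.800 → 252
G: 255 - (255-47)×(255-38)/255 = 255 - 45136/255 ≈ 255 - 177.004 = 77.996 → 78
B: 255 - (255-36)×(255-201)/255 = 255 - 11826/255 ≈ 255 - 46.376 = 208.624 → 209
= RGB(252, 78, 209)


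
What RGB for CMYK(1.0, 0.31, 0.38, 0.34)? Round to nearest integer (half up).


R = 255 × (1-C) × (1-K) = 255 × 0.00 × 0.66 = 0
G = 255 × (1-M) × (1-K) = 255 × 0.69 × 0.66 = 116.127 → 116
B = 255 × (1-Y) × (1-K) = 255 × 0.62 × 0.66 = 104.346 → 104
= RGB(0, 116, 104)


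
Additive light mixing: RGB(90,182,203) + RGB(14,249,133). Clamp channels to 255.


Additive: each channel = min(255, C₁+C₂)
R: 90+14 = 104 → 104
G: 182+249 = 431 → 255
B: 203+133 = 336 → 255
= RGB(104, 255, 255)


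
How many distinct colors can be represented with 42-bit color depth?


Colors = 2^bits = 2^42
= 4,398,046,511,104 colors


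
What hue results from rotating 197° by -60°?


New hue = (H + rotation) mod 360
New hue = (197 -60) mod 360
= 137 mod 360
= 137°


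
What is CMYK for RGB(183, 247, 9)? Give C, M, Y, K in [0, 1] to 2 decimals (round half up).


R'=183/255≈0.7176, G'=247/255≈0.9686, B'=9/255≈0.0353
K = 1 - max(R',G',B') = 1 - 247/255 = 8/255 = 0.03137… → 0.03
(1-R'-K)/(1-K) simplifies to (max-R)/max with max = 247:
C = (247-183)/247 = 64/247 = 0.25910… → 0.26
M = (247-247)/247 = 0/247 = 0 → 0.00
Y = (247-9)/247 = 238/247 = 0.96356… → 0.96
= CMYK(0.26, 0.00, 0.96, 0.03)


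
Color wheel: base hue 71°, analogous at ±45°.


Base hue: 71°
Left analog: (71 - 45) mod 360 = 26°
Right analog: (71 + 45) mod 360 = 116°
Analogous hues = 26° and 116°


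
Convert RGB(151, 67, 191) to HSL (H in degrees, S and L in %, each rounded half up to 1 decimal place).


Normalize: R'=151/255≈0.5922, G'=67/255≈0.2627, B'=191/255≈0.7490
Max=191/255, Min=67/255, Δ=Max-Min=124/255
L = (Max+Min)/2 = (191+67)/510 = 258/510 = 0.50588… → L = 50.6%
L > 0.5 → S = Δ/(2-Max-Min) = 124/(510-191-67) = 124/252 = 0.49206… → S = 49.2%
(the 1/255 factors cancel in S and H, so raw channel differences can be used)
Max is B' → H = 60 × ((R-G)/Δ + 4) = 60 × ((151-67)/124 + 4)
  84/124 + 4 = 0.6774… + 4 = 4.6774…
  H = 60 × 4.6774… = 280.645…° → H = 280.6°
= HSL(280.6°, 49.2%, 50.6%)


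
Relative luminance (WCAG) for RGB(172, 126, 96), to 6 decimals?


Linearize each channel (sRGB transfer function): c = v/255; c_lin = c/12.92 if c ≤ 0.04045, else ((c+0.055)/1.055)^2.4
  R: 172/255 ≈ 0.674510 > 0.04045 → ((0.674510+0.055)/1.055)^2.4 ≈ 0.412543
  G: 126/255 ≈ 0.494118 > 0.04045 → ((0.494118+0.055)/1.055)^2.4 ≈ 0.208637
  B: 96/255 ≈ 0.376471 > 0.04045 → ((0.376471+0.055)/1.055)^2.4 ≈ 0.116971
R_lin = 0.412543, G_lin = 0.208637, B_lin = 0.116971
L = 0.2126×R + 0.7152×G + 0.0722×B
L = 0.2126×0.412543 + 0.7152×0.208637 + 0.0722×0.116971
L ≈ 0.245369


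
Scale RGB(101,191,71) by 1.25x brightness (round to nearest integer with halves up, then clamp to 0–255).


Multiply each channel by 1.25, round half up, clamp to [0, 255]
R: 101×1.25 = 126.25 → round → 126
G: 191×1.25 = 238.75 → round → 239
B: 71×1.25 = 88.75 → round → 89
= RGB(126, 239, 89)


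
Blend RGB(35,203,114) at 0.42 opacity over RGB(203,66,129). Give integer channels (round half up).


C = α×F + (1-α)×B, with 1-α = 0.58
R: 0.42×35 + 0.58×203 = 14.70 + 117.74 = 132.44 → 132
G: 0.42×203 + 0.58×66 = 85.26 + 38.28 = 123.54 → 124
B: 0.42×114 + 0.58×129 = 47.88 + 74.82 = 122.70 → 123
= RGB(132, 124, 123)


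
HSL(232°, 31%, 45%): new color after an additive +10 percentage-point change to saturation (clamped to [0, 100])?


Original S = 31%
Adjustment = +10 percentage points
New S = 31 + (10) = 41
Clamp to [0, 100] → 41
= HSL(232°, 41%, 45%)


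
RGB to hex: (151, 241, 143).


R = 151 → 97 (hex)
G = 241 → F1 (hex)
B = 143 → 8F (hex)
Hex = #97F18F


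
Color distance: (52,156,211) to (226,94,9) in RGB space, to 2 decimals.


d = √[(R₁-R₂)² + (G₁-G₂)² + (B₁-B₂)²]
d = √[(52-226)² + (156-94)² + (211-9)²]
d = √[30276 + 3844 + 40804]
d = √74924
d ≈ 273.72


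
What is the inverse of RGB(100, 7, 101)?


Invert: (255-R, 255-G, 255-B)
R: 255-100 = 155
G: 255-7 = 248
B: 255-101 = 154
= RGB(155, 248, 154)


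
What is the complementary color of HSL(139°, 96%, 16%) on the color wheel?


Complement = opposite side of color wheel = hue + 180°
H' = (139 + 180) mod 360 = 319°
S and L unchanged.
= HSL(319°, 96%, 16%)


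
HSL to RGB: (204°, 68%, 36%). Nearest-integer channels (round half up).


H=204°, S=0.68, L=0.36
C = (1-|2L-1|)×S = (1-|-0.28|)×0.68 = 0.4896
H' = H/60 = 204/60 ≈ 3.4000; X = C×(1-|H' mod 2 - 1|) = 0.29376
m = L - C/2 = 0.36 - 0.2448 = 0.1152
Sector ⌊H'⌋ = 3 → (R',G',B') = (0.0, 0.29376, 0.4896)
RGB = ((R'+m)×255, (G'+m)×255, (B'+m)×255) = (29.376, 104.2848, 154.224)
Round half up → RGB(29, 104, 154)


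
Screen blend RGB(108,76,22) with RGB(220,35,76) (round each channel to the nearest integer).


Screen: C = 255 - (255-A)×(255-B)/255, rounded to nearest integer
R: 255 - (255-108)×(255-220)/255 = 255 - 5145/255 ≈ 255 - 20.176 = 234.824 → 235
G: 255 - (255-76)×(255-35)/255 = 255 - 39380/255 ≈ 255 - 154.431 = 100.569 → 101
B: 255 - (255-22)×(255-76)/255 = 255 - 41707/255 ≈ 255 - 163.557 = 91.443 → 91
= RGB(235, 101, 91)


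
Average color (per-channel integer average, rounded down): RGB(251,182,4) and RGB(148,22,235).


Midpoint: each channel = ⌊(C₁+C₂)/2⌋
R: ⌊(251+148)/2⌋ = 199
G: ⌊(182+22)/2⌋ = 102
B: ⌊(4+235)/2⌋ = 119
= RGB(199, 102, 119)


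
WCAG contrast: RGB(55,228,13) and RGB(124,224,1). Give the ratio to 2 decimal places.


Linearize each sRGB channel c=v/255: c/12.92 if c ≤ 0.04045 else ((c+0.055)/1.055)^2.4
L = 0.2126×R_lin + 0.7152×G_lin + 0.0722×B_lin
Color 1 (55,228,13):
  R=55: 55/255≈0.2157 > 0.04045 → ((0.2157+0.055)/1.055)^2.4 ≈ 0.03820
  G=228: 228/255≈0.8941 > 0.04045 → ((0.8941+0.055)/1.055)^2.4 ≈ 0.77582
  B=13: 13/255≈0.0510 > 0.04045 → ((0.0510+0.055)/1.055)^2.4 ≈ 0.00402
  L1 = 0.2126×0.03820 + 0.7152×0.77582 + 0.0722×0.00402 ≈ 0.56328
Color 2 (124,224,1):
  R=124: 124/255≈0.4863 > 0.04045 → ((0.4863+0.055)/1.055)^2.4 ≈ 0.20156
  G=224: 224/255≈0.8784 > 0.04045 → ((0.8784+0.055)/1.055)^2.4 ≈ 0.74540
  B=1: 1/255≈0.0039 ≤ 0.04045 → 0.0039/12.92 ≈ 0.00030
  L2 = 0.2126×0.20156 + 0.7152×0.74540 + 0.0722×0.00030 ≈ 0.57599
Lighter = 0.57599, Darker = 0.56328
Ratio = (L_lighter + 0.05) / (L_darker + 0.05)
Ratio = (0.57599 + 0.05) / (0.56328 + 0.05) = 0.62599 / 0.61328 ≈ 1.0207
Ratio ≈ 1.02:1


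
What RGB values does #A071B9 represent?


A0 → 160 (R)
71 → 113 (G)
B9 → 185 (B)
= RGB(160, 113, 185)


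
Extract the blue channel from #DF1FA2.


Color: #DF1FA2
R = DF = 223
G = 1F = 31
B = A2 = 162
Blue = 162


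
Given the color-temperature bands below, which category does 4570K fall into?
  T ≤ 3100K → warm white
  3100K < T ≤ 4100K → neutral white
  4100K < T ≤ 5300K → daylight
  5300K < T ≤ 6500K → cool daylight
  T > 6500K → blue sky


Temperature: 4570K
4100K < 4570K ≤ 5300K → daylight
Classification: daylight


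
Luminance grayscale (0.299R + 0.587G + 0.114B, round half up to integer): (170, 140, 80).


Gray = 0.299×R + 0.587×G + 0.114×B
Gray = 0.299×170 + 0.587×140 + 0.114×80
Gray = 50.830 + 82.180 + 9.120
Gray = 142.130 → round half up → 142
Gray = 142


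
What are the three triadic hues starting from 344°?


Triadic: equally spaced at 120° intervals
H1 = 344°
H2 = (344 + 120) mod 360 = 104°
H3 = (344 + 240) mod 360 = 224°
Triadic = 344°, 104°, 224°


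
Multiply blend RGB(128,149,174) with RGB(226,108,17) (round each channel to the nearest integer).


Multiply: C = A×B/255, rounded to nearest integer
R: 128×226/255 = 28928/255 ≈ 113.443 → 113
G: 149×108/255 = 16092/255 ≈ 63.106 → 63
B: 174×17/255 = 2958/255 ≈ 11.600 → 12
= RGB(113, 63, 12)


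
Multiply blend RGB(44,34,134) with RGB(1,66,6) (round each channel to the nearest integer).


Multiply: C = A×B/255, rounded to nearest integer
R: 44×1/255 = 44/255 ≈ 0.173 → 0
G: 34×66/255 = 2244/255 ≈ 8.800 → 9
B: 134×6/255 = 804/255 ≈ 3.153 → 3
= RGB(0, 9, 3)


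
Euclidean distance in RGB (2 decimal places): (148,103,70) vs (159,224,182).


d = √[(R₁-R₂)² + (G₁-G₂)² + (B₁-B₂)²]
d = √[(148-159)² + (103-224)² + (70-182)²]
d = √[121 + 14641 + 12544]
d = √27306
d ≈ 165.25


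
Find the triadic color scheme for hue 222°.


Triadic: equally spaced at 120° intervals
H1 = 222°
H2 = (222 + 120) mod 360 = 342°
H3 = (222 + 240) mod 360 = 102°
Triadic = 222°, 342°, 102°


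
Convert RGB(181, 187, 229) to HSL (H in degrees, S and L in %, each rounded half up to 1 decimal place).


Normalize: R'=181/255≈0.7098, G'=187/255≈0.7333, B'=229/255≈0.8980
Max=229/255, Min=181/255, Δ=Max-Min=48/255
L = (Max+Min)/2 = (229+181)/510 = 410/510 = 0.80392… → L = 80.4%
L > 0.5 → S = Δ/(2-Max-Min) = 48/(510-229-181) = 48/100 = 0.48 → S = 48.0%
(the 1/255 factors cancel in S and H, so raw channel differences can be used)
Max is B' → H = 60 × ((R-G)/Δ + 4) = 60 × ((181-187)/48 + 4)
  -6/48 + 4 = -0.125 + 4 = 3.875
  H = 60 × 3.875 = 232.5° → H = 232.5°
= HSL(232.5°, 48.0%, 80.4%)


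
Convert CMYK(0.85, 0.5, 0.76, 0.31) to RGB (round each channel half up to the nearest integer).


R = 255 × (1-C) × (1-K) = 255 × 0.15 × 0.69 = 26.3925 → 26
G = 255 × (1-M) × (1-K) = 255 × 0.50 × 0.69 = 87.975 → 88
B = 255 × (1-Y) × (1-K) = 255 × 0.24 × 0.69 = 42.228 → 42
= RGB(26, 88, 42)


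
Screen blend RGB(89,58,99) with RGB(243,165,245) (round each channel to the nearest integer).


Screen: C = 255 - (255-A)×(255-B)/255, rounded to nearest integer
R: 255 - (255-89)×(255-243)/255 = 255 - 1992/255 ≈ 255 - 7.812 = 247.188 → 247
G: 255 - (255-58)×(255-165)/255 = 255 - 17730/255 ≈ 255 - 69.529 = 185.471 → 185
B: 255 - (255-99)×(255-245)/255 = 255 - 1560/255 ≈ 255 - 6.118 = 248.882 → 249
= RGB(247, 185, 249)


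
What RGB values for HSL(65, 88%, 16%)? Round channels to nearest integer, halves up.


H=65°, S=0.88, L=0.16
C = (1-|2L-1|)×S = (1-|-0.68|)×0.88 = 0.2816
H' = H/60 = 65/60 ≈ 1.0833; X = C×(1-|H' mod 2 - 1|) ≈ 0.2581
m = L - C/2 = 0.16 - 0.1408 = 0.0192
Sector ⌊H'⌋ = 1 → (R',G',B') = (≈0.2581, 0.2816, 0.0)
RGB = ((R'+m)×255, (G'+m)×255, (B'+m)×255) = (70.72, 76.704, 4.896)
Round half up → RGB(71, 77, 5)


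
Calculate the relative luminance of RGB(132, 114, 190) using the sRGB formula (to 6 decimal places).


Linearize each channel (sRGB transfer function): c = v/255; c_lin = c/12.92 if c ≤ 0.04045, else ((c+0.055)/1.055)^2.4
  R: 132/255 ≈ 0.517647 > 0.04045 → ((0.517647+0.055)/1.055)^2.4 ≈ 0.230740
  G: 114/255 ≈ 0.447059 > 0.04045 → ((0.447059+0.055)/1.055)^2.4 ≈ 0.168269
  B: 190/255 ≈ 0.745098 > 0.04045 → ((0.745098+0.055)/1.055)^2.4 ≈ 0.514918
R_lin = 0.230740, G_lin = 0.168269, B_lin = 0.514918
L = 0.2126×R + 0.7152×G + 0.0722×B
L = 0.2126×0.230740 + 0.7152×0.168269 + 0.0722×0.514918
L ≈ 0.206579


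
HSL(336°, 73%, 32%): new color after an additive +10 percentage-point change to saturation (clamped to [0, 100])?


Original S = 73%
Adjustment = +10 percentage points
New S = 73 + (10) = 83
Clamp to [0, 100] → 83
= HSL(336°, 83%, 32%)


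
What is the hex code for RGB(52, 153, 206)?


R = 52 → 34 (hex)
G = 153 → 99 (hex)
B = 206 → CE (hex)
Hex = #3499CE


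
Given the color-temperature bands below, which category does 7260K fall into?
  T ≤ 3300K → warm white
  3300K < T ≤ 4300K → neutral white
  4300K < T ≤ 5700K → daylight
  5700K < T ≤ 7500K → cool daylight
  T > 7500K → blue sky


Temperature: 7260K
5700K < 7260K ≤ 7500K → cool daylight
Classification: cool daylight


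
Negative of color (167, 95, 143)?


Invert: (255-R, 255-G, 255-B)
R: 255-167 = 88
G: 255-95 = 160
B: 255-143 = 112
= RGB(88, 160, 112)


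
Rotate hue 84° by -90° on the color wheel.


New hue = (H + rotation) mod 360
New hue = (84 -90) mod 360
= -6 mod 360
= 354°


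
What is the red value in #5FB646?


Color: #5FB646
R = 5F = 95
G = B6 = 182
B = 46 = 70
Red = 95


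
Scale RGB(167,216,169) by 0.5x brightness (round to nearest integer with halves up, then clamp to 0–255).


Multiply each channel by 0.5, round half up, clamp to [0, 255]
R: 167×0.5 = 83.5 → round → 84
G: 216×0.5 = 108
B: 169×0.5 = 84.5 → round → 85
= RGB(84, 108, 85)


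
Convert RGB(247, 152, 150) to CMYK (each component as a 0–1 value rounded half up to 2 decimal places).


R'=247/255≈0.9686, G'=152/255≈0.5961, B'=150/255≈0.5882
K = 1 - max(R',G',B') = 1 - 247/255 = 8/255 = 0.03137… → 0.03
(1-R'-K)/(1-K) simplifies to (max-R)/max with max = 247:
C = (247-247)/247 = 0/247 = 0 → 0.00
M = (247-152)/247 = 95/247 = 0.38461… → 0.38
Y = (247-150)/247 = 97/247 = 0.39271… → 0.39
= CMYK(0.00, 0.38, 0.39, 0.03)


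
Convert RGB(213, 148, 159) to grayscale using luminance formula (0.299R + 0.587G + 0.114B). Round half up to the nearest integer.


Gray = 0.299×R + 0.587×G + 0.114×B
Gray = 0.299×213 + 0.587×148 + 0.114×159
Gray = 63.687 + 86.876 + 18.126
Gray = 168.689 → round half up → 169
Gray = 169


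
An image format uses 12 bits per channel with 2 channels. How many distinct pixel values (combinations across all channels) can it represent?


Total bits = 12 bits/channel × 2 channels = 24 bits
Distinct pixel values = 2^24
= 16,777,216 pixel values


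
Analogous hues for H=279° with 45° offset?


Base hue: 279°
Left analog: (279 - 45) mod 360 = 234°
Right analog: (279 + 45) mod 360 = 324°
Analogous hues = 234° and 324°


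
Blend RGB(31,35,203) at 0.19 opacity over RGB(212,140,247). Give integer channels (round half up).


C = α×F + (1-α)×B, with 1-α = 0.81
R: 0.19×31 + 0.81×212 = 5.89 + 171.72 = 177.61 → 178
G: 0.19×35 + 0.81×140 = 6.65 + 113.40 = 120.05 → 120
B: 0.19×203 + 0.81×247 = 38.57 + 200.07 = 238.64 → 239
= RGB(178, 120, 239)


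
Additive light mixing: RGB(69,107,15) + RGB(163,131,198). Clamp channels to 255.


Additive: each channel = min(255, C₁+C₂)
R: 69+163 = 232 → 232
G: 107+131 = 238 → 238
B: 15+198 = 213 → 213
= RGB(232, 238, 213)


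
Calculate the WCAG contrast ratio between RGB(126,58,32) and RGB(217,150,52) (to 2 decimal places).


Linearize each sRGB channel c=v/255: c/12.92 if c ≤ 0.04045 else ((c+0.055)/1.055)^2.4
L = 0.2126×R_lin + 0.7152×G_lin + 0.0722×B_lin
Color 1 (126,58,32):
  R=126: 126/255≈0.4941 > 0.04045 → ((0.4941+0.055)/1.055)^2.4 ≈ 0.20864
  G=58: 58/255≈0.2275 > 0.04045 → ((0.2275+0.055)/1.055)^2.4 ≈ 0.04231
  B=32: 32/255≈0.1255 > 0.04045 → ((0.1255+0.055)/1.055)^2.4 ≈ 0.01444
  L1 = 0.2126×0.20864 + 0.7152×0.04231 + 0.0722×0.01444 ≈ 0.07566
Color 2 (217,150,52):
  R=217: 217/255≈0.8510 > 0.04045 → ((0.8510+0.055)/1.055)^2.4 ≈ 0.69387
  G=150: 150/255≈0.5882 > 0.04045 → ((0.5882+0.055)/1.055)^2.4 ≈ 0.30499
  B=52: 52/255≈0.2039 > 0.04045 → ((0.2039+0.055)/1.055)^2.4 ≈ 0.03434
  L2 = 0.2126×0.69387 + 0.7152×0.30499 + 0.0722×0.03434 ≈ 0.36812
Lighter = 0.36812, Darker = 0.07566
Ratio = (L_lighter + 0.05) / (L_darker + 0.05)
Ratio = (0.36812 + 0.05) / (0.07566 + 0.05) = 0.41812 / 0.12566 ≈ 3.3274
Ratio ≈ 3.33:1


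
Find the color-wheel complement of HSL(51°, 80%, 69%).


Complement = opposite side of color wheel = hue + 180°
H' = (51 + 180) mod 360 = 231°
S and L unchanged.
= HSL(231°, 80%, 69%)


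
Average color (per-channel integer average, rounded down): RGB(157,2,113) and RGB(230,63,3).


Midpoint: each channel = ⌊(C₁+C₂)/2⌋
R: ⌊(157+230)/2⌋ = 193
G: ⌊(2+63)/2⌋ = 32
B: ⌊(113+3)/2⌋ = 58
= RGB(193, 32, 58)


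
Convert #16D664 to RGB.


16 → 22 (R)
D6 → 214 (G)
64 → 100 (B)
= RGB(22, 214, 100)


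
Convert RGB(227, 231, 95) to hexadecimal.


R = 227 → E3 (hex)
G = 231 → E7 (hex)
B = 95 → 5F (hex)
Hex = #E3E75F


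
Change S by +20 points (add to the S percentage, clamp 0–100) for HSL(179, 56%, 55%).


Original S = 56%
Adjustment = +20 percentage points
New S = 56 + (20) = 76
Clamp to [0, 100] → 76
= HSL(179°, 76%, 55%)


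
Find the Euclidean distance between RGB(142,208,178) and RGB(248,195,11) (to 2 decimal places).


d = √[(R₁-R₂)² + (G₁-G₂)² + (B₁-B₂)²]
d = √[(142-248)² + (208-195)² + (178-11)²]
d = √[11236 + 169 + 27889]
d = √39294
d ≈ 198.23


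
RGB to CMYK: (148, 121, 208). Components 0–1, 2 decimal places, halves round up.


R'=148/255≈0.5804, G'=121/255≈0.4745, B'=208/255≈0.8157
K = 1 - max(R',G',B') = 1 - 208/255 = 47/255 = 0.18431… → 0.18
(1-R'-K)/(1-K) simplifies to (max-R)/max with max = 208:
C = (208-148)/208 = 60/208 = 0.28846… → 0.29
M = (208-121)/208 = 87/208 = 0.41826… → 0.42
Y = (208-208)/208 = 0/208 = 0 → 0.00
= CMYK(0.29, 0.42, 0.00, 0.18)


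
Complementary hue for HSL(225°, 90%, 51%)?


Complement = opposite side of color wheel = hue + 180°
H' = (225 + 180) mod 360 = 45°
S and L unchanged.
= HSL(45°, 90%, 51%)


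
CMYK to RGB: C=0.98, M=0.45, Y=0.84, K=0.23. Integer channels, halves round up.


R = 255 × (1-C) × (1-K) = 255 × 0.02 × 0.77 = 3.927 → 4
G = 255 × (1-M) × (1-K) = 255 × 0.55 × 0.77 = 107.9925 → 108
B = 255 × (1-Y) × (1-K) = 255 × 0.16 × 0.77 = 31.416 → 31
= RGB(4, 108, 31)


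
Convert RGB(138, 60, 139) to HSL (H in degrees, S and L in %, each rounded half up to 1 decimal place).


Normalize: R'=138/255≈0.5412, G'=60/255≈0.2353, B'=139/255≈0.5451
Max=139/255, Min=60/255, Δ=Max-Min=79/255
L = (Max+Min)/2 = (139+60)/510 = 199/510 = 0.39019… → L = 39.0%
L ≤ 0.5 → S = Δ/(Max+Min) = 79/(139+60) = 79/199 = 0.39698… → S = 39.7%
(the 1/255 factors cancel in S and H, so raw channel differences can be used)
Max is B' → H = 60 × ((R-G)/Δ + 4) = 60 × ((138-60)/79 + 4)
  78/79 + 4 = 0.9873… + 4 = 4.9873…
  H = 60 × 4.9873… = 299.240…° → H = 299.2°
= HSL(299.2°, 39.7%, 39.0%)


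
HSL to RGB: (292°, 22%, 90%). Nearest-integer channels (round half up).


H=292°, S=0.22, L=0.90
C = (1-|2L-1|)×S = (1-|0.80|)×0.22 = 0.044
H' = H/60 = 292/60 ≈ 4.8667; X = C×(1-|H' mod 2 - 1|) ≈ 0.0381
m = L - C/2 = 0.90 - 0.022 = 0.878
Sector ⌊H'⌋ = 4 → (R',G',B') = (≈0.0381, 0.0, 0.044)
RGB = ((R'+m)×255, (G'+m)×255, (B'+m)×255) = (233.614, 223.89, 235.11)
Round half up → RGB(234, 224, 235)


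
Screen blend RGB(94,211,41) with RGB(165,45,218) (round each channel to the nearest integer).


Screen: C = 255 - (255-A)×(255-B)/255, rounded to nearest integer
R: 255 - (255-94)×(255-165)/255 = 255 - 14490/255 ≈ 255 - 56.824 = 198.176 → 198
G: 255 - (255-211)×(255-45)/255 = 255 - 9240/255 ≈ 255 - 36.235 = 218.765 → 219
B: 255 - (255-41)×(255-218)/255 = 255 - 7918/255 ≈ 255 - 31.051 = 223.949 → 224
= RGB(198, 219, 224)


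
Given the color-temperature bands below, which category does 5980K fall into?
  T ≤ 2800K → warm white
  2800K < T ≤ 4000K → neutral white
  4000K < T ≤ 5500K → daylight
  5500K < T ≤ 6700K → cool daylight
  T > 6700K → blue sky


Temperature: 5980K
5500K < 5980K ≤ 6700K → cool daylight
Classification: cool daylight


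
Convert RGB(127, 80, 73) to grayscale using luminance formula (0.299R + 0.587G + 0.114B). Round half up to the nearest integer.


Gray = 0.299×R + 0.587×G + 0.114×B
Gray = 0.299×127 + 0.587×80 + 0.114×73
Gray = 37.973 + 46.960 + 8.322
Gray = 93.255 → round half up → 93
Gray = 93


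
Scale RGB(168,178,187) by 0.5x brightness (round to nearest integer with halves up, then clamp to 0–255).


Multiply each channel by 0.5, round half up, clamp to [0, 255]
R: 168×0.5 = 84
G: 178×0.5 = 89
B: 187×0.5 = 93.5 → round → 94
= RGB(84, 89, 94)


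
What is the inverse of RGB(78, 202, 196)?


Invert: (255-R, 255-G, 255-B)
R: 255-78 = 177
G: 255-202 = 53
B: 255-196 = 59
= RGB(177, 53, 59)


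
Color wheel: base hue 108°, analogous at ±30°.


Base hue: 108°
Left analog: (108 - 30) mod 360 = 78°
Right analog: (108 + 30) mod 360 = 138°
Analogous hues = 78° and 138°


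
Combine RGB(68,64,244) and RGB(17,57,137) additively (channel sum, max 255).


Additive: each channel = min(255, C₁+C₂)
R: 68+17 = 85 → 85
G: 64+57 = 121 → 121
B: 244+137 = 381 → 255
= RGB(85, 121, 255)


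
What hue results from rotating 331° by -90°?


New hue = (H + rotation) mod 360
New hue = (331 -90) mod 360
= 241 mod 360
= 241°


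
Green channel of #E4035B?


Color: #E4035B
R = E4 = 228
G = 03 = 3
B = 5B = 91
Green = 3


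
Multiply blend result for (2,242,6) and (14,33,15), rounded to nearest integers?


Multiply: C = A×B/255, rounded to nearest integer
R: 2×14/255 = 28/255 ≈ 0.110 → 0
G: 242×33/255 = 7986/255 ≈ 31.318 → 31
B: 6×15/255 = 90/255 ≈ 0.353 → 0
= RGB(0, 31, 0)


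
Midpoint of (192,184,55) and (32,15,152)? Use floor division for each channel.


Midpoint: each channel = ⌊(C₁+C₂)/2⌋
R: ⌊(192+32)/2⌋ = 112
G: ⌊(184+15)/2⌋ = 99
B: ⌊(55+152)/2⌋ = 103
= RGB(112, 99, 103)


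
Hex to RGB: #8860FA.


88 → 136 (R)
60 → 96 (G)
FA → 250 (B)
= RGB(136, 96, 250)


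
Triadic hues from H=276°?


Triadic: equally spaced at 120° intervals
H1 = 276°
H2 = (276 + 120) mod 360 = 36°
H3 = (276 + 240) mod 360 = 156°
Triadic = 276°, 36°, 156°


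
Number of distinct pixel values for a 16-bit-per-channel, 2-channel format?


Total bits = 16 bits/channel × 2 channels = 32 bits
Distinct pixel values = 2^32
= 4,294,967,296 pixel values


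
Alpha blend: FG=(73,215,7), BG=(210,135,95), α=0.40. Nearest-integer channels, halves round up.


C = α×F + (1-α)×B, with 1-α = 0.60
R: 0.40×73 + 0.60×210 = 29.20 + 126.00 = 155.20 → 155
G: 0.40×215 + 0.60×135 = 86.00 + 81.00 = 167.00 → 167
B: 0.40×7 + 0.60×95 = 2.80 + 57.00 = 59.80 → 60
= RGB(155, 167, 60)


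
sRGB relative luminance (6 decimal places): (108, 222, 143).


Linearize each channel (sRGB transfer function): c = v/255; c_lin = c/12.92 if c ≤ 0.04045, else ((c+0.055)/1.055)^2.4
  R: 108/255 ≈ 0.423529 > 0.04045 → ((0.423529+0.055)/1.055)^2.4 ≈ 0.149960
  G: 222/255 ≈ 0.870588 > 0.04045 → ((0.870588+0.055)/1.055)^2.4 ≈ 0.730461
  B: 143/255 ≈ 0.560784 > 0.04045 → ((0.560784+0.055)/1.055)^2.4 ≈ 0.274677
R_lin = 0.149960, G_lin = 0.730461, B_lin = 0.274677
L = 0.2126×R + 0.7152×G + 0.0722×B
L = 0.2126×0.149960 + 0.7152×0.730461 + 0.0722×0.274677
L ≈ 0.574139


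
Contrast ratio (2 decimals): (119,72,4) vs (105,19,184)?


Linearize each sRGB channel c=v/255: c/12.92 if c ≤ 0.04045 else ((c+0.055)/1.055)^2.4
L = 0.2126×R_lin + 0.7152×G_lin + 0.0722×B_lin
Color 1 (119,72,4):
  R=119: 119/255≈0.4667 > 0.04045 → ((0.4667+0.055)/1.055)^2.4 ≈ 0.18447
  G=72: 72/255≈0.2824 > 0.04045 → ((0.2824+0.055)/1.055)^2.4 ≈ 0.06480
  B=4: 4/255≈0.0157 ≤ 0.04045 → 0.0157/12.92 ≈ 0.00121
  L1 = 0.2126×0.18447 + 0.7152×0.06480 + 0.0722×0.00121 ≈ 0.08565
Color 2 (105,19,184):
  R=105: 105/255≈0.4118 > 0.04045 → ((0.4118+0.055)/1.055)^2.4 ≈ 0.14126
  G=19: 19/255≈0.0745 > 0.04045 → ((0.0745+0.055)/1.055)^2.4 ≈ 0.00651
  B=184: 184/255≈0.7216 > 0.04045 → ((0.7216+0.055)/1.055)^2.4 ≈ 0.47932
  L2 = 0.2126×0.14126 + 0.7152×0.00651 + 0.0722×0.47932 ≈ 0.06930
Lighter = 0.08565, Darker = 0.06930
Ratio = (L_lighter + 0.05) / (L_darker + 0.05)
Ratio = (0.08565 + 0.05) / (0.06930 + 0.05) = 0.13565 / 0.11930 ≈ 1.1371
Ratio ≈ 1.14:1


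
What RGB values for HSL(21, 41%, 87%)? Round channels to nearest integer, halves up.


H=21°, S=0.41, L=0.87
C = (1-|2L-1|)×S = (1-|0.74|)×0.41 = 0.1066
H' = H/60 = 21/60 ≈ 0.3500; X = C×(1-|H' mod 2 - 1|) = 0.03731
m = L - C/2 = 0.87 - 0.0533 = 0.8167
Sector ⌊H'⌋ = 0 → (R',G',B') = (0.1066, 0.03731, 0.0)
RGB = ((R'+m)×255, (G'+m)×255, (B'+m)×255) = (235.4415, 217.77255, 208.2585)
Round half up → RGB(235, 218, 208)


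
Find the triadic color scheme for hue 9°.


Triadic: equally spaced at 120° intervals
H1 = 9°
H2 = (9 + 120) mod 360 = 129°
H3 = (9 + 240) mod 360 = 249°
Triadic = 9°, 129°, 249°


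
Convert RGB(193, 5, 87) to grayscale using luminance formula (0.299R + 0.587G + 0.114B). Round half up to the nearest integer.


Gray = 0.299×R + 0.587×G + 0.114×B
Gray = 0.299×193 + 0.587×5 + 0.114×87
Gray = 57.707 + 2.935 + 9.918
Gray = 70.560 → round half up → 71
Gray = 71


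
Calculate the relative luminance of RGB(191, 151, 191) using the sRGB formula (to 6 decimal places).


Linearize each channel (sRGB transfer function): c = v/255; c_lin = c/12.92 if c ≤ 0.04045, else ((c+0.055)/1.055)^2.4
  R: 191/255 ≈ 0.749020 > 0.04045 → ((0.749020+0.055)/1.055)^2.4 ≈ 0.520996
  G: 151/255 ≈ 0.592157 > 0.04045 → ((0.592157+0.055)/1.055)^2.4 ≈ 0.309469
  B: 191/255 ≈ 0.749020 > 0.04045 → ((0.749020+0.055)/1.055)^2.4 ≈ 0.520996
R_lin = 0.520996, G_lin = 0.309469, B_lin = 0.520996
L = 0.2126×R + 0.7152×G + 0.0722×B
L = 0.2126×0.520996 + 0.7152×0.309469 + 0.0722×0.520996
L ≈ 0.369712


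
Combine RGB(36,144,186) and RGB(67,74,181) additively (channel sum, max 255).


Additive: each channel = min(255, C₁+C₂)
R: 36+67 = 103 → 103
G: 144+74 = 218 → 218
B: 186+181 = 367 → 255
= RGB(103, 218, 255)


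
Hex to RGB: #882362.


88 → 136 (R)
23 → 35 (G)
62 → 98 (B)
= RGB(136, 35, 98)


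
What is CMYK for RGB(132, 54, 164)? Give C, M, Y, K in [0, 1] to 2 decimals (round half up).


R'=132/255≈0.5176, G'=54/255≈0.2118, B'=164/255≈0.6431
K = 1 - max(R',G',B') = 1 - 164/255 = 91/255 = 0.35686… → 0.36
(1-R'-K)/(1-K) simplifies to (max-R)/max with max = 164:
C = (164-132)/164 = 32/164 = 0.19512… → 0.20
M = (164-54)/164 = 110/164 = 0.67073… → 0.67
Y = (164-164)/164 = 0/164 = 0 → 0.00
= CMYK(0.20, 0.67, 0.00, 0.36)


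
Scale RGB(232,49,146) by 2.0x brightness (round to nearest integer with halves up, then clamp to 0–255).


Multiply each channel by 2.0, round half up, clamp to [0, 255]
R: 232×2.0 = 464 → clamp → 255
G: 49×2.0 = 98
B: 146×2.0 = 292 → clamp → 255
= RGB(255, 98, 255)


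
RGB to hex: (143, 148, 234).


R = 143 → 8F (hex)
G = 148 → 94 (hex)
B = 234 → EA (hex)
Hex = #8F94EA


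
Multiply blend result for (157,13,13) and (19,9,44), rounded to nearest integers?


Multiply: C = A×B/255, rounded to nearest integer
R: 157×19/255 = 2983/255 ≈ 11.698 → 12
G: 13×9/255 = 117/255 ≈ 0.459 → 0
B: 13×44/255 = 572/255 ≈ 2.243 → 2
= RGB(12, 0, 2)


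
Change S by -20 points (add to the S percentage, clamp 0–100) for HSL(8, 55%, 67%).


Original S = 55%
Adjustment = -20 percentage points
New S = 55 + (-20) = 35
Clamp to [0, 100] → 35
= HSL(8°, 35%, 67%)


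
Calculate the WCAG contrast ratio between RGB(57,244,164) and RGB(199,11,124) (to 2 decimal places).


Linearize each sRGB channel c=v/255: c/12.92 if c ≤ 0.04045 else ((c+0.055)/1.055)^2.4
L = 0.2126×R_lin + 0.7152×G_lin + 0.0722×B_lin
Color 1 (57,244,164):
  R=57: 57/255≈0.2235 > 0.04045 → ((0.2235+0.055)/1.055)^2.4 ≈ 0.04092
  G=244: 244/255≈0.9569 > 0.04045 → ((0.9569+0.055)/1.055)^2.4 ≈ 0.90466
  B=164: 164/255≈0.6431 > 0.04045 → ((0.6431+0.055)/1.055)^2.4 ≈ 0.37124
  L1 = 0.2126×0.04092 + 0.7152×0.90466 + 0.0722×0.37124 ≈ 0.68252
Color 2 (199,11,124):
  R=199: 199/255≈0.7804 > 0.04045 → ((0.7804+0.055)/1.055)^2.4 ≈ 0.57112
  G=11: 11/255≈0.0431 > 0.04045 → ((0.0431+0.055)/1.055)^2.4 ≈ 0.00335
  B=124: 124/255≈0.4863 > 0.04045 → ((0.4863+0.055)/1.055)^2.4 ≈ 0.20156
  L2 = 0.2126×0.57112 + 0.7152×0.00335 + 0.0722×0.20156 ≈ 0.13837
Lighter = 0.68252, Darker = 0.13837
Ratio = (L_lighter + 0.05) / (L_darker + 0.05)
Ratio = (0.68252 + 0.05) / (0.13837 + 0.05) = 0.73252 / 0.18837 ≈ 3.8888
Ratio ≈ 3.89:1


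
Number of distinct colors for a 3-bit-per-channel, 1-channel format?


Total bits = 3 bits/channel × 1 channels = 3 bits
Distinct colors = 2^3
= 8 colors


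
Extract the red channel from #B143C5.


Color: #B143C5
R = B1 = 177
G = 43 = 67
B = C5 = 197
Red = 177


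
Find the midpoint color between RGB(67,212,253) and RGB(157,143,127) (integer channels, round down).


Midpoint: each channel = ⌊(C₁+C₂)/2⌋
R: ⌊(67+157)/2⌋ = 112
G: ⌊(212+143)/2⌋ = 177
B: ⌊(253+127)/2⌋ = 190
= RGB(112, 177, 190)


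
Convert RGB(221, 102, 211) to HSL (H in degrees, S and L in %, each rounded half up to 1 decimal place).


Normalize: R'=221/255≈0.8667, G'=102/255≈0.4000, B'=211/255≈0.8275
Max=221/255, Min=102/255, Δ=Max-Min=119/255
L = (Max+Min)/2 = (221+102)/510 = 323/510 = 0.63333… → L = 63.3%
L > 0.5 → S = Δ/(2-Max-Min) = 119/(510-221-102) = 119/187 = 0.63636… → S = 63.6%
(the 1/255 factors cancel in S and H, so raw channel differences can be used)
Max is R' → H = 60 × (((G-B)/Δ) mod 6) = 60 × (((102-211)/119) mod 6)
  (-109)/119 = -0.9159…; negative, so add 6 → 5.0840…
  H = 60 × 5.0840… = 305.042…° → H = 305.0°
= HSL(305.0°, 63.6%, 63.3%)
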